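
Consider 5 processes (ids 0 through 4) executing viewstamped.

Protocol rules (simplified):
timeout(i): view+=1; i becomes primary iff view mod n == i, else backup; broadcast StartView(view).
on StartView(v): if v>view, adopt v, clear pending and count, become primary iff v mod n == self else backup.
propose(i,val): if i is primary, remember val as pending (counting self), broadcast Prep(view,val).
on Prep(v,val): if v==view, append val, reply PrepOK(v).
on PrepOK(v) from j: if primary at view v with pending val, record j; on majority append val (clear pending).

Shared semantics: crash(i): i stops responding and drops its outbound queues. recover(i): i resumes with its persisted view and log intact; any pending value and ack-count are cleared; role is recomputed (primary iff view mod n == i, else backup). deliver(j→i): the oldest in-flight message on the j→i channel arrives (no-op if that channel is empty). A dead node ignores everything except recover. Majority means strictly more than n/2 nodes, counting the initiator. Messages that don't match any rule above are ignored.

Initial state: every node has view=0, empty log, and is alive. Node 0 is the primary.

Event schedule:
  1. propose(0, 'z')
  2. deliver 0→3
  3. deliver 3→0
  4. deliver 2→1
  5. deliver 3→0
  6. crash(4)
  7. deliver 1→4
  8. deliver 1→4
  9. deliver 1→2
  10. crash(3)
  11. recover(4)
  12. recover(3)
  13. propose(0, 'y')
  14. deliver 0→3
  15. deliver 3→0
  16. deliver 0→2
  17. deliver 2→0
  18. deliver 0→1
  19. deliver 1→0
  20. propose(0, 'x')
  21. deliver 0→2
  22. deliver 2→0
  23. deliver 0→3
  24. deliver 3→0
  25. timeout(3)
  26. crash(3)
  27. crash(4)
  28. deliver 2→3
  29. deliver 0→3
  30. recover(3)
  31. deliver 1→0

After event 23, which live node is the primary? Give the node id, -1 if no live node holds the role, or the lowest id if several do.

e1 propose(0,'z'): ·
e2 deliver 0→3: 3[back,v=0,z]
e3 deliver 3→0: ·
e4 deliver 2→1: ·
e5 deliver 3→0: ·
e6 crash(4): 4[✗back,v=0,-]
e7 deliver 1→4: ·
e8 deliver 1→4: ·
e9 deliver 1→2: ·
e10 crash(3): 3[✗back,v=0,z]
e11 recover(4): 4[back,v=0,-]
e12 recover(3): 3[back,v=0,z]
e13 propose(0,'y'): ·
e14 deliver 0→3: 3[back,v=0,z,y]
e15 deliver 3→0: ·
e16 deliver 0→2: 2[back,v=0,z]
e17 deliver 2→0: 0[prim,v=0,y]
e18 deliver 0→1: 1[back,v=0,z]
e19 deliver 1→0: ·
e20 propose(0,'x'): ·
e21 deliver 0→2: 2[back,v=0,z,y]
e22 deliver 2→0: ·
e23 deliver 0→3: 3[back,v=0,z,y,x]

0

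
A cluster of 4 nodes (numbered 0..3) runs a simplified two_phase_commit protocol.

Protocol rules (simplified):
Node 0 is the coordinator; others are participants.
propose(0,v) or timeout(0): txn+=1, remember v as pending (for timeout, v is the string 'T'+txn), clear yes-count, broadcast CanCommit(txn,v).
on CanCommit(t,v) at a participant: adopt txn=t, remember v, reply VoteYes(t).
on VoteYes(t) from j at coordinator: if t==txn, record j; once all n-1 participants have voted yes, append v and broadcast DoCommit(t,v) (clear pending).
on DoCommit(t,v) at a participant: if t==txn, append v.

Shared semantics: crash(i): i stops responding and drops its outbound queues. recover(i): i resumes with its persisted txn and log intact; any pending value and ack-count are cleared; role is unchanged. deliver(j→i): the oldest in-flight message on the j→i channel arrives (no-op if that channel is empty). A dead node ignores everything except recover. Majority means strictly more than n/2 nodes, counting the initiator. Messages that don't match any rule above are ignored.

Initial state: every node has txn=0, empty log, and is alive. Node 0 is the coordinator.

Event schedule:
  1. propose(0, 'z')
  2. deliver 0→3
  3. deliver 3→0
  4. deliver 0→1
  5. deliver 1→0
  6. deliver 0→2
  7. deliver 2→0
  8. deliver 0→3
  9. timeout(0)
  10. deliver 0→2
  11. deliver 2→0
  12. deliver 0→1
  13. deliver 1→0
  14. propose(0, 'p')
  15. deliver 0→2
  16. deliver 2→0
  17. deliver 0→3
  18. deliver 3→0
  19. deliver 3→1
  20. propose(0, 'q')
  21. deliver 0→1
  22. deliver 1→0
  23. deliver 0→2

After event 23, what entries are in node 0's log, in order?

z

step 1 propose(0,'z'): 0={coor,t=1,log=-}
step 2 deliver 0→3: 3={part,t=1,log=-}
step 3 deliver 3→0: —
step 4 deliver 0→1: 1={part,t=1,log=-}
step 5 deliver 1→0: —
step 6 deliver 0→2: 2={part,t=1,log=-}
step 7 deliver 2→0: 0={coor,t=1,log=z}
step 8 deliver 0→3: 3={part,t=1,log=z}
step 9 timeout(0): 0={coor,t=2,log=z}
step 10 deliver 0→2: 2={part,t=1,log=z}
step 11 deliver 2→0: —
step 12 deliver 0→1: 1={part,t=1,log=z}
step 13 deliver 1→0: —
step 14 propose(0,'p'): 0={coor,t=3,log=z}
step 15 deliver 0→2: 2={part,t=2,log=z}
step 16 deliver 2→0: —
step 17 deliver 0→3: 3={part,t=2,log=z}
step 18 deliver 3→0: —
step 19 deliver 3→1: —
step 20 propose(0,'q'): 0={coor,t=4,log=z}
step 21 deliver 0→1: 1={part,t=2,log=z}
step 22 deliver 1→0: —
step 23 deliver 0→2: 2={part,t=3,log=z}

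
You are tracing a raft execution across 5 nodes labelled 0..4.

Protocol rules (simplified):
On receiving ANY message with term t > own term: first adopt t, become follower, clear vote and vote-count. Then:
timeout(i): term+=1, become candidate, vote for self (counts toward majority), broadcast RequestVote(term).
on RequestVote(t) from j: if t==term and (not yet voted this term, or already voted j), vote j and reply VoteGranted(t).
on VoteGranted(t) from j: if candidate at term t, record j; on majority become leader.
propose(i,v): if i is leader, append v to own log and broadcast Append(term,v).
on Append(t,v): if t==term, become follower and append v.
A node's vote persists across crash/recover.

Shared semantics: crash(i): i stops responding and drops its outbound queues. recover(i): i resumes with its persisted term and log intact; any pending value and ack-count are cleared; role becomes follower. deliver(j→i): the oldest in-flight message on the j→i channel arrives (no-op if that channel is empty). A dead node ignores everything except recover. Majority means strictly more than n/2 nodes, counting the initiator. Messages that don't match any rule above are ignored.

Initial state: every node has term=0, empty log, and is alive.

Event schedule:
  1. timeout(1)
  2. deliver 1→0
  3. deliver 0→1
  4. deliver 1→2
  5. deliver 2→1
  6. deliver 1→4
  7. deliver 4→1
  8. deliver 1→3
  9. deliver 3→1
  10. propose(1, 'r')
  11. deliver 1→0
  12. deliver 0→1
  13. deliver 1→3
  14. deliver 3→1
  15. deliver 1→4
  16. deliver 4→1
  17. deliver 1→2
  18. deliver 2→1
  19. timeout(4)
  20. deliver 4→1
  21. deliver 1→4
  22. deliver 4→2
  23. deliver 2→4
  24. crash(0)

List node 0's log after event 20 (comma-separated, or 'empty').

r

e1 timeout(1): 1[cand,t=1,-]
e2 deliver 1→0: 0[foll,t=1,-]
e3 deliver 0→1: ·
e4 deliver 1→2: 2[foll,t=1,-]
e5 deliver 2→1: 1[lead,t=1,-]
e6 deliver 1→4: 4[foll,t=1,-]
e7 deliver 4→1: ·
e8 deliver 1→3: 3[foll,t=1,-]
e9 deliver 3→1: ·
e10 propose(1,'r'): 1[lead,t=1,r]
e11 deliver 1→0: 0[foll,t=1,r]
e12 deliver 0→1: ·
e13 deliver 1→3: 3[foll,t=1,r]
e14 deliver 3→1: ·
e15 deliver 1→4: 4[foll,t=1,r]
e16 deliver 4→1: ·
e17 deliver 1→2: 2[foll,t=1,r]
e18 deliver 2→1: ·
e19 timeout(4): 4[cand,t=2,r]
e20 deliver 4→1: 1[foll,t=2,r]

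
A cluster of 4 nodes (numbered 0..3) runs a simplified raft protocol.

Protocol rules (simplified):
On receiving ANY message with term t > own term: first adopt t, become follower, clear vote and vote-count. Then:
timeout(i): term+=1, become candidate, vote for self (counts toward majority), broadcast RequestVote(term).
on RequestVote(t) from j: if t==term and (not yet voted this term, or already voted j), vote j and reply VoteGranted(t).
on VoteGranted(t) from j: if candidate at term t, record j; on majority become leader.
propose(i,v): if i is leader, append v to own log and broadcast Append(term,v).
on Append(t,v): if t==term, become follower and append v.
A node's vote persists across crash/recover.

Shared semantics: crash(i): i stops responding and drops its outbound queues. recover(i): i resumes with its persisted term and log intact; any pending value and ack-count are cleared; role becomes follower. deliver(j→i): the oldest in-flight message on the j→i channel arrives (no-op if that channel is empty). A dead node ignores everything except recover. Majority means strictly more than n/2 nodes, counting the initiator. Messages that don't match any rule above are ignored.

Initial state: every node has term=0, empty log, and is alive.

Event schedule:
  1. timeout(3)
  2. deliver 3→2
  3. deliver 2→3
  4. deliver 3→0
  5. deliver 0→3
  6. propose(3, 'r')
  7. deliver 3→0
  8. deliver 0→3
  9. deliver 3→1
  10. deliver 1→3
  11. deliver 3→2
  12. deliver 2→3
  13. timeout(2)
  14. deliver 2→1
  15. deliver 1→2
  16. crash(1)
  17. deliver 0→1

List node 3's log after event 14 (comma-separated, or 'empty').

1. timeout(3):  <3:cand t1 ->
2. deliver 3→2:  <2:foll t1 ->
3. deliver 2→3:  nop
4. deliver 3→0:  <0:foll t1 ->
5. deliver 0→3:  <3:lead t1 ->
6. propose(3,'r'):  <3:lead t1 r>
7. deliver 3→0:  <0:foll t1 r>
8. deliver 0→3:  nop
9. deliver 3→1:  <1:foll t1 ->
10. deliver 1→3:  nop
11. deliver 3→2:  <2:foll t1 r>
12. deliver 2→3:  nop
13. timeout(2):  <2:cand t2 r>
14. deliver 2→1:  <1:foll t2 ->

r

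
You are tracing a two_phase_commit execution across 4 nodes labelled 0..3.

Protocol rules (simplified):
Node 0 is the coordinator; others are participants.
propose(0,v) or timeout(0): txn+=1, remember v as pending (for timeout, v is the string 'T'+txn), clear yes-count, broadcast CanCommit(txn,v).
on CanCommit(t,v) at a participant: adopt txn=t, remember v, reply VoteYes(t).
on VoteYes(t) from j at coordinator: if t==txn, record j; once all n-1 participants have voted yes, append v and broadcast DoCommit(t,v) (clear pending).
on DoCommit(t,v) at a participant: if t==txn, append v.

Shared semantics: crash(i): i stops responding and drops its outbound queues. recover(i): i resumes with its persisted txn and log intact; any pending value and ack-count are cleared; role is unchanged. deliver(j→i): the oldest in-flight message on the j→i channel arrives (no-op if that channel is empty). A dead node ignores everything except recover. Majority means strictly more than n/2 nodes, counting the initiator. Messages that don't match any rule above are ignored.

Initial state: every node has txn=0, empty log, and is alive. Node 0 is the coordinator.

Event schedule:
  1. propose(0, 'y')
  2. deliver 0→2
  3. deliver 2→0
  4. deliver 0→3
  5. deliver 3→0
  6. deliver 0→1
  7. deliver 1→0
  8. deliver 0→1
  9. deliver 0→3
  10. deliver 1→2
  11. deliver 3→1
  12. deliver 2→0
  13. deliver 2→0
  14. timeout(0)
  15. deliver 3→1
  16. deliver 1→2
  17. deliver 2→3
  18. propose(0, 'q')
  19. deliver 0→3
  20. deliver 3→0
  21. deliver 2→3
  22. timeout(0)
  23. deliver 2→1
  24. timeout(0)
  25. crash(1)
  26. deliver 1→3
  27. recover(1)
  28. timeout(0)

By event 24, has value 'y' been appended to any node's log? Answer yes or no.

yes

step 1 propose(0,'y'): 0={coor,t=1,log=-}
step 2 deliver 0→2: 2={part,t=1,log=-}
step 3 deliver 2→0: —
step 4 deliver 0→3: 3={part,t=1,log=-}
step 5 deliver 3→0: —
step 6 deliver 0→1: 1={part,t=1,log=-}
step 7 deliver 1→0: 0={coor,t=1,log=y}
step 8 deliver 0→1: 1={part,t=1,log=y}
step 9 deliver 0→3: 3={part,t=1,log=y}
step 10 deliver 1→2: —
step 11 deliver 3→1: —
step 12 deliver 2→0: —
step 13 deliver 2→0: —
step 14 timeout(0): 0={coor,t=2,log=y}
step 15 deliver 3→1: —
step 16 deliver 1→2: —
step 17 deliver 2→3: —
step 18 propose(0,'q'): 0={coor,t=3,log=y}
step 19 deliver 0→3: 3={part,t=2,log=y}
step 20 deliver 3→0: —
step 21 deliver 2→3: —
step 22 timeout(0): 0={coor,t=4,log=y}
step 23 deliver 2→1: —
step 24 timeout(0): 0={coor,t=5,log=y}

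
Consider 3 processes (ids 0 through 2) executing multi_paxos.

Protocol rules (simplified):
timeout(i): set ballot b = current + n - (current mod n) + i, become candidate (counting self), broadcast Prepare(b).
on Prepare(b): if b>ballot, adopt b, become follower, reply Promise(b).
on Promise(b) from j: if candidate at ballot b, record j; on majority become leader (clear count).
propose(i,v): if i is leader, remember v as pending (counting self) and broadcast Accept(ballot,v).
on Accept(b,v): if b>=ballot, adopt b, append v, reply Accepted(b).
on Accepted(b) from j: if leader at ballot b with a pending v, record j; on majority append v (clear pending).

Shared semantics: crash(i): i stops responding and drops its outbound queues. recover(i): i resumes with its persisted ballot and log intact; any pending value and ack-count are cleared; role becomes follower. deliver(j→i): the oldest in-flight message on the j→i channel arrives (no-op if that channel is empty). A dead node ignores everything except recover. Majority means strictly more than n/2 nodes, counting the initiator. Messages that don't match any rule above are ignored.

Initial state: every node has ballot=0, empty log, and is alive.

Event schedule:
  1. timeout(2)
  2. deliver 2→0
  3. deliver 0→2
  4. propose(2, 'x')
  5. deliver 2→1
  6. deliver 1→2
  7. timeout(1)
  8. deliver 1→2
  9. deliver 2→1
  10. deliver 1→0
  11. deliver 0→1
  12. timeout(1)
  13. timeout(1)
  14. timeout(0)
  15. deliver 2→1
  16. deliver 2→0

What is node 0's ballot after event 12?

7

[1] timeout(2) → N2(cand b5 [-])
[2] deliver 2→0 → N0(foll b5 [-])
[3] deliver 0→2 → N2(lead b5 [-])
[4] propose(2,'x') → ∅
[5] deliver 2→1 → N1(foll b5 [-])
[6] deliver 1→2 → ∅
[7] timeout(1) → N1(cand b7 [-])
[8] deliver 1→2 → N2(foll b7 [-])
[9] deliver 2→1 → ∅
[10] deliver 1→0 → N0(foll b7 [-])
[11] deliver 0→1 → N1(lead b7 [-])
[12] timeout(1) → N1(cand b10 [-])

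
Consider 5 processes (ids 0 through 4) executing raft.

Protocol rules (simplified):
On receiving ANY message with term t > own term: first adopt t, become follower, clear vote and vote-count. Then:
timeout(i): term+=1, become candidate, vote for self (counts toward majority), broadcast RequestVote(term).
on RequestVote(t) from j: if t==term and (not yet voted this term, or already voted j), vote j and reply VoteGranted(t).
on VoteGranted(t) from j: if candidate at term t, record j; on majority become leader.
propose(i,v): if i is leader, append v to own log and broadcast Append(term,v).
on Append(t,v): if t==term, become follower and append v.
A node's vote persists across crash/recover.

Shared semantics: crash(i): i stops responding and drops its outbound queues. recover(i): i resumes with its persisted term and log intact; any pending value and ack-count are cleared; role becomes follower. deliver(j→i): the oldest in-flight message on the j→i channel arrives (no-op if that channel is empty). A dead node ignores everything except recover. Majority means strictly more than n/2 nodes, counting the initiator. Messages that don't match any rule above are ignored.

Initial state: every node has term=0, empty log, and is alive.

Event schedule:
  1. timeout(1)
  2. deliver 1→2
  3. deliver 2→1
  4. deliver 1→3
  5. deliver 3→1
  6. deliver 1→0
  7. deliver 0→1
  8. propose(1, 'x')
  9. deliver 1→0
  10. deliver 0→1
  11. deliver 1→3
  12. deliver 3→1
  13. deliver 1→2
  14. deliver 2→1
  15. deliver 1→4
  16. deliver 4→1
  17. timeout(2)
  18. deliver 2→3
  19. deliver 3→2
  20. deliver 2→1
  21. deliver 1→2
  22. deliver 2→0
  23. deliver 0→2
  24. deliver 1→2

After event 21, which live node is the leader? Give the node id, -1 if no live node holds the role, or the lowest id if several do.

2

[1] timeout(1) → N1(cand t1 [-])
[2] deliver 1→2 → N2(foll t1 [-])
[3] deliver 2→1 → ∅
[4] deliver 1→3 → N3(foll t1 [-])
[5] deliver 3→1 → N1(lead t1 [-])
[6] deliver 1→0 → N0(foll t1 [-])
[7] deliver 0→1 → ∅
[8] propose(1,'x') → N1(lead t1 [x])
[9] deliver 1→0 → N0(foll t1 [x])
[10] deliver 0→1 → ∅
[11] deliver 1→3 → N3(foll t1 [x])
[12] deliver 3→1 → ∅
[13] deliver 1→2 → N2(foll t1 [x])
[14] deliver 2→1 → ∅
[15] deliver 1→4 → N4(foll t1 [-])
[16] deliver 4→1 → ∅
[17] timeout(2) → N2(cand t2 [x])
[18] deliver 2→3 → N3(foll t2 [x])
[19] deliver 3→2 → ∅
[20] deliver 2→1 → N1(foll t2 [x])
[21] deliver 1→2 → N2(lead t2 [x])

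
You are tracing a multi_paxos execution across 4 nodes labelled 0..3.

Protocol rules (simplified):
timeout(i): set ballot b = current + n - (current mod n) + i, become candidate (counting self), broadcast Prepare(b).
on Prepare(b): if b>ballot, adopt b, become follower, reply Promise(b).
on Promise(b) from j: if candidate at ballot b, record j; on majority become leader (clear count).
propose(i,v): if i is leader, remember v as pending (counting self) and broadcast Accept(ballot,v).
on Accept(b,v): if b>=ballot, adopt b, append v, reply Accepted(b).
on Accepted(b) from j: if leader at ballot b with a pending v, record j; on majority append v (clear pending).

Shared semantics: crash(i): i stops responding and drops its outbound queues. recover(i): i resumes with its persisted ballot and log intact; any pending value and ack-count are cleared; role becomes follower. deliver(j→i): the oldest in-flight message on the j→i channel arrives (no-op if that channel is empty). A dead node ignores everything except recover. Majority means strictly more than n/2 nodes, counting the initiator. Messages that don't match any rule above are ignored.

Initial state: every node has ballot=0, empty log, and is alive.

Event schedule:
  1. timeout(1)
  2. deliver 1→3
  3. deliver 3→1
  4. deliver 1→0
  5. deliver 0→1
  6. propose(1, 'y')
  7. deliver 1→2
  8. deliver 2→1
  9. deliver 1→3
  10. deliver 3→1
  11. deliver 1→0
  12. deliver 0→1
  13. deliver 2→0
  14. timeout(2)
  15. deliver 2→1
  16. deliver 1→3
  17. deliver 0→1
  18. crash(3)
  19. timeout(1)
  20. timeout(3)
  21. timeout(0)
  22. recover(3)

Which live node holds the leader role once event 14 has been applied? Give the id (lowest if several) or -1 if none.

1

e1 timeout(1): 1[cand,b=5,-]
e2 deliver 1→3: 3[foll,b=5,-]
e3 deliver 3→1: ·
e4 deliver 1→0: 0[foll,b=5,-]
e5 deliver 0→1: 1[lead,b=5,-]
e6 propose(1,'y'): ·
e7 deliver 1→2: 2[foll,b=5,-]
e8 deliver 2→1: ·
e9 deliver 1→3: 3[foll,b=5,y]
e10 deliver 3→1: ·
e11 deliver 1→0: 0[foll,b=5,y]
e12 deliver 0→1: 1[lead,b=5,y]
e13 deliver 2→0: ·
e14 timeout(2): 2[cand,b=10,-]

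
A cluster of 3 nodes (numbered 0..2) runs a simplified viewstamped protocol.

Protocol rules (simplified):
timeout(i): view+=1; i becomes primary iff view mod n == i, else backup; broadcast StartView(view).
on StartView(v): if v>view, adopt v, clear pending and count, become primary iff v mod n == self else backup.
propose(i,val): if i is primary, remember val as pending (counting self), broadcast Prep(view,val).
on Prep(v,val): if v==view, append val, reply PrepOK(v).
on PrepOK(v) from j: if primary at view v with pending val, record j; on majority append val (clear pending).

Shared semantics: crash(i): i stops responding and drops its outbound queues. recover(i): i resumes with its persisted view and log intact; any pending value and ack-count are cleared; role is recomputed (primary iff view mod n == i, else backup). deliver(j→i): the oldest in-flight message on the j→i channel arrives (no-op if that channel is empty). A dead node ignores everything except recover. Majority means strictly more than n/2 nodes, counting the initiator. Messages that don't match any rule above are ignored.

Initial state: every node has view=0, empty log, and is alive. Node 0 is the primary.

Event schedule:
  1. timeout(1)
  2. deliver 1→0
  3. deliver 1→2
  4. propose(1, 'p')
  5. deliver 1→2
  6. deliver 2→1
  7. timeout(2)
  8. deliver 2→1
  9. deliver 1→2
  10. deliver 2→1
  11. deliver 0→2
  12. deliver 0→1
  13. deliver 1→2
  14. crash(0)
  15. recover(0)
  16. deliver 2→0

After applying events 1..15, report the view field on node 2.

step 1 timeout(1): 1={prim,v=1,log=-}
step 2 deliver 1→0: 0={back,v=1,log=-}
step 3 deliver 1→2: 2={back,v=1,log=-}
step 4 propose(1,'p'): —
step 5 deliver 1→2: 2={back,v=1,log=p}
step 6 deliver 2→1: 1={prim,v=1,log=p}
step 7 timeout(2): 2={prim,v=2,log=p}
step 8 deliver 2→1: 1={back,v=2,log=p}
step 9 deliver 1→2: —
step 10 deliver 2→1: —
step 11 deliver 0→2: —
step 12 deliver 0→1: —
step 13 deliver 1→2: —
step 14 crash(0): 0={✗back,v=1,log=-}
step 15 recover(0): 0={back,v=1,log=-}

2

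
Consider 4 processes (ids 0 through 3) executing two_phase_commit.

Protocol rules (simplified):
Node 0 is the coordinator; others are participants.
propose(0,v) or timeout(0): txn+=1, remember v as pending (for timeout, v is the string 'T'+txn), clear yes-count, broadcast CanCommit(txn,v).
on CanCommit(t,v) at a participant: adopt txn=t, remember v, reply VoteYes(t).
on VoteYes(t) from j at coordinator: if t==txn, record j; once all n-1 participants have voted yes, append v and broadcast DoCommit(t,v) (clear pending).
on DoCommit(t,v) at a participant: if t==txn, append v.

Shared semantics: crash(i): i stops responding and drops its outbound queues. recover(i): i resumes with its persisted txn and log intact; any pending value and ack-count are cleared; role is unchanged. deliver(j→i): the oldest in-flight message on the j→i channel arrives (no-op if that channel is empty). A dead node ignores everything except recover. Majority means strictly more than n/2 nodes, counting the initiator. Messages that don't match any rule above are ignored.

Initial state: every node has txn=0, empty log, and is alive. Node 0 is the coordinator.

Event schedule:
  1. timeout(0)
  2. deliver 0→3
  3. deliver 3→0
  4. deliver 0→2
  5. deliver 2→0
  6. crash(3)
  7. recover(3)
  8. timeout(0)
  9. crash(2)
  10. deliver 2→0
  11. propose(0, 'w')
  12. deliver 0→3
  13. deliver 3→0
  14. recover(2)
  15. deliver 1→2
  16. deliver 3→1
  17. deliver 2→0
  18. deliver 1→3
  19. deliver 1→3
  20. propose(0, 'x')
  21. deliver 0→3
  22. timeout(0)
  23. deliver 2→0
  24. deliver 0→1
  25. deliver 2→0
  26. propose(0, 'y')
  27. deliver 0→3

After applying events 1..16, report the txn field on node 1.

0

e1 timeout(0): 0[coor,t=1,-]
e2 deliver 0→3: 3[part,t=1,-]
e3 deliver 3→0: ·
e4 deliver 0→2: 2[part,t=1,-]
e5 deliver 2→0: ·
e6 crash(3): 3[✗part,t=1,-]
e7 recover(3): 3[part,t=1,-]
e8 timeout(0): 0[coor,t=2,-]
e9 crash(2): 2[✗part,t=1,-]
e10 deliver 2→0: ·
e11 propose(0,'w'): 0[coor,t=3,-]
e12 deliver 0→3: 3[part,t=2,-]
e13 deliver 3→0: ·
e14 recover(2): 2[part,t=1,-]
e15 deliver 1→2: ·
e16 deliver 3→1: ·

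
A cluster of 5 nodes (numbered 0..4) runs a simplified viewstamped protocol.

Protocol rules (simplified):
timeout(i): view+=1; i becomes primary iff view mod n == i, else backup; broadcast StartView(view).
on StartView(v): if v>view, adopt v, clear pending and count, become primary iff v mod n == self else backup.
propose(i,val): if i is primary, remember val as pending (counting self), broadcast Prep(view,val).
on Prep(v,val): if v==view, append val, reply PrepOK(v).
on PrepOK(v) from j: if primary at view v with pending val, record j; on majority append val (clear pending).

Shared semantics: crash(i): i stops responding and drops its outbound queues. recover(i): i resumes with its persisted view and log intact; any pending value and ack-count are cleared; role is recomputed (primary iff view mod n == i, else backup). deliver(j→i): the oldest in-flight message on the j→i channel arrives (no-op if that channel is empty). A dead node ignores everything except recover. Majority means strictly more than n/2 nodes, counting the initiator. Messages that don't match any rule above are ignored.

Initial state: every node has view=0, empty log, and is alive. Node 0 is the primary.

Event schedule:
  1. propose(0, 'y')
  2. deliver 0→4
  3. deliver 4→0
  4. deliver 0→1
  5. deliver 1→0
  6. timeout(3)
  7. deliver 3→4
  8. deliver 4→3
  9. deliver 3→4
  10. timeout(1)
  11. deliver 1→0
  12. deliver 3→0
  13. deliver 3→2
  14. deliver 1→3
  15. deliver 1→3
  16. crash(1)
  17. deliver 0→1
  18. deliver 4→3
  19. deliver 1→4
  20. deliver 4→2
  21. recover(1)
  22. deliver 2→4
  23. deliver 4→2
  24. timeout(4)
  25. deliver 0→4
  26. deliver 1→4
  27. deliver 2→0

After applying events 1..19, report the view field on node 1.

e1 propose(0,'y'): ·
e2 deliver 0→4: 4[back,v=0,y]
e3 deliver 4→0: ·
e4 deliver 0→1: 1[back,v=0,y]
e5 deliver 1→0: 0[prim,v=0,y]
e6 timeout(3): 3[back,v=1,-]
e7 deliver 3→4: 4[back,v=1,y]
e8 deliver 4→3: ·
e9 deliver 3→4: ·
e10 timeout(1): 1[prim,v=1,y]
e11 deliver 1→0: 0[back,v=1,y]
e12 deliver 3→0: ·
e13 deliver 3→2: 2[back,v=1,-]
e14 deliver 1→3: ·
e15 deliver 1→3: ·
e16 crash(1): 1[✗prim,v=1,y]
e17 deliver 0→1: ·
e18 deliver 4→3: ·
e19 deliver 1→4: ·

1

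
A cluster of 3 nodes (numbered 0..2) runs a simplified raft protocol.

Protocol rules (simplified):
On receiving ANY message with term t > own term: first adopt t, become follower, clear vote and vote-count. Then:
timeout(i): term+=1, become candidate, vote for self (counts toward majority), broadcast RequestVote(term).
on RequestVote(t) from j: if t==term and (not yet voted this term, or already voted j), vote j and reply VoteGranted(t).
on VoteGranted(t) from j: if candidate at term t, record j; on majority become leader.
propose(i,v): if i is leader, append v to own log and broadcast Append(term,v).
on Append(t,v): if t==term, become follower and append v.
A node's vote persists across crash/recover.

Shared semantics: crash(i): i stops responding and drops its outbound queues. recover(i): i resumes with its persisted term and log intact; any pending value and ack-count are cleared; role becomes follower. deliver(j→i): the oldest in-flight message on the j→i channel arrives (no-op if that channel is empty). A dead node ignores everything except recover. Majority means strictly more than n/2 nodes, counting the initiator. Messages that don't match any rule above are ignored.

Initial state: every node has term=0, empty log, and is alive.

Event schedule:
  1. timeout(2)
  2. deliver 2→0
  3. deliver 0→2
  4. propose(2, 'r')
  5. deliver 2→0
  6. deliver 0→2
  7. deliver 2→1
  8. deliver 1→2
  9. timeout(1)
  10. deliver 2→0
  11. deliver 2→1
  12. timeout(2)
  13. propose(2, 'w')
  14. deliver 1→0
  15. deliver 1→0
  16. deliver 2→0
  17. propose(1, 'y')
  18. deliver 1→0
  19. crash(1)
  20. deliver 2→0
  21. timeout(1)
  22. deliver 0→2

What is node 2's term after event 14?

2

1. timeout(2):  <2:cand t1 ->
2. deliver 2→0:  <0:foll t1 ->
3. deliver 0→2:  <2:lead t1 ->
4. propose(2,'r'):  <2:lead t1 r>
5. deliver 2→0:  <0:foll t1 r>
6. deliver 0→2:  nop
7. deliver 2→1:  <1:foll t1 ->
8. deliver 1→2:  nop
9. timeout(1):  <1:cand t2 ->
10. deliver 2→0:  nop
11. deliver 2→1:  nop
12. timeout(2):  <2:cand t2 r>
13. propose(2,'w'):  nop
14. deliver 1→0:  <0:foll t2 r>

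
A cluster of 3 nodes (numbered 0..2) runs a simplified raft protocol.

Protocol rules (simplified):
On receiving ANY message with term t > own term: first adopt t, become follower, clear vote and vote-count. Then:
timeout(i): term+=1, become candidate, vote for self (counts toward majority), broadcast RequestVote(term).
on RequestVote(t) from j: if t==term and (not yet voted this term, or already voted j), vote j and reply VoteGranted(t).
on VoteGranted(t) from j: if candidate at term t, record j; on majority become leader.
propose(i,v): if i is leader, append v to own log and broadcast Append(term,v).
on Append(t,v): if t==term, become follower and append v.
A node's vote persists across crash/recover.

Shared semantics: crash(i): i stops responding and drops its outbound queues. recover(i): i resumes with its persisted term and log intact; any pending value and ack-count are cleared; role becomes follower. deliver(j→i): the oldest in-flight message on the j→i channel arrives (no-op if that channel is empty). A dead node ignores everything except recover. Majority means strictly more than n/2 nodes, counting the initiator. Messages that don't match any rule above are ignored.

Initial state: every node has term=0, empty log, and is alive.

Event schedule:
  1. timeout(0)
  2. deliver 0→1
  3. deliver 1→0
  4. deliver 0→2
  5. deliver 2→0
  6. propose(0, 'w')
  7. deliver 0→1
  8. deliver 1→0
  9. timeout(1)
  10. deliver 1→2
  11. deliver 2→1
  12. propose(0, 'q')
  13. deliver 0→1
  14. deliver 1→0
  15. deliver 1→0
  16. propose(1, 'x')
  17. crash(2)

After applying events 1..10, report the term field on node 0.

1. timeout(0):  <0:cand t1 ->
2. deliver 0→1:  <1:foll t1 ->
3. deliver 1→0:  <0:lead t1 ->
4. deliver 0→2:  <2:foll t1 ->
5. deliver 2→0:  nop
6. propose(0,'w'):  <0:lead t1 w>
7. deliver 0→1:  <1:foll t1 w>
8. deliver 1→0:  nop
9. timeout(1):  <1:cand t2 w>
10. deliver 1→2:  <2:foll t2 ->

1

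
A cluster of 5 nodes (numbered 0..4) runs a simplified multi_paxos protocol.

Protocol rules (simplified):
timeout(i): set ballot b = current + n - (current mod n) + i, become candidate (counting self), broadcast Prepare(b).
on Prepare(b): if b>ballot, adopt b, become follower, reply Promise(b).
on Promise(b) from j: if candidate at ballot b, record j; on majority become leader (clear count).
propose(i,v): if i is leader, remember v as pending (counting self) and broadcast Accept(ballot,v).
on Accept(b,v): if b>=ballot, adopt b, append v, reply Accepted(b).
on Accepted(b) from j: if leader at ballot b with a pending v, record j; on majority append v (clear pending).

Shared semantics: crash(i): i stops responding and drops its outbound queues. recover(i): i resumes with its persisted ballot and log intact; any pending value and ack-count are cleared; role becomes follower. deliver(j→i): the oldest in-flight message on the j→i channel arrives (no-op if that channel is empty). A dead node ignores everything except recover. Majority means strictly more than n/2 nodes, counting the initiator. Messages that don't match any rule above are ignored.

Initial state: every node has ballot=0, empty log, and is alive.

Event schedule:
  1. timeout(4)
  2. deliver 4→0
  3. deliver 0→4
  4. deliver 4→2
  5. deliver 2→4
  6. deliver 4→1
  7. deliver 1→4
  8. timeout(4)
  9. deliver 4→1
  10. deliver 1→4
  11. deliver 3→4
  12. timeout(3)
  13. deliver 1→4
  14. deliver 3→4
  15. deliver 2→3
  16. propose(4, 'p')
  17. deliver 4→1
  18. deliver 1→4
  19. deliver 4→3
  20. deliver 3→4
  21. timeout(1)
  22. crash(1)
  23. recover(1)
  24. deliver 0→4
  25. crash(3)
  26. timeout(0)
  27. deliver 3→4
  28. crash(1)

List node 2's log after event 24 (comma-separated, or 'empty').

[1] timeout(4) → N4(cand b9 [-])
[2] deliver 4→0 → N0(foll b9 [-])
[3] deliver 0→4 → ∅
[4] deliver 4→2 → N2(foll b9 [-])
[5] deliver 2→4 → N4(lead b9 [-])
[6] deliver 4→1 → N1(foll b9 [-])
[7] deliver 1→4 → ∅
[8] timeout(4) → N4(cand b14 [-])
[9] deliver 4→1 → N1(foll b14 [-])
[10] deliver 1→4 → ∅
[11] deliver 3→4 → ∅
[12] timeout(3) → N3(cand b8 [-])
[13] deliver 1→4 → ∅
[14] deliver 3→4 → ∅
[15] deliver 2→3 → ∅
[16] propose(4,'p') → ∅
[17] deliver 4→1 → ∅
[18] deliver 1→4 → ∅
[19] deliver 4→3 → N3(foll b9 [-])
[20] deliver 3→4 → ∅
[21] timeout(1) → N1(cand b16 [-])
[22] crash(1) → N1(✗cand b16 [-])
[23] recover(1) → N1(foll b16 [-])
[24] deliver 0→4 → ∅

empty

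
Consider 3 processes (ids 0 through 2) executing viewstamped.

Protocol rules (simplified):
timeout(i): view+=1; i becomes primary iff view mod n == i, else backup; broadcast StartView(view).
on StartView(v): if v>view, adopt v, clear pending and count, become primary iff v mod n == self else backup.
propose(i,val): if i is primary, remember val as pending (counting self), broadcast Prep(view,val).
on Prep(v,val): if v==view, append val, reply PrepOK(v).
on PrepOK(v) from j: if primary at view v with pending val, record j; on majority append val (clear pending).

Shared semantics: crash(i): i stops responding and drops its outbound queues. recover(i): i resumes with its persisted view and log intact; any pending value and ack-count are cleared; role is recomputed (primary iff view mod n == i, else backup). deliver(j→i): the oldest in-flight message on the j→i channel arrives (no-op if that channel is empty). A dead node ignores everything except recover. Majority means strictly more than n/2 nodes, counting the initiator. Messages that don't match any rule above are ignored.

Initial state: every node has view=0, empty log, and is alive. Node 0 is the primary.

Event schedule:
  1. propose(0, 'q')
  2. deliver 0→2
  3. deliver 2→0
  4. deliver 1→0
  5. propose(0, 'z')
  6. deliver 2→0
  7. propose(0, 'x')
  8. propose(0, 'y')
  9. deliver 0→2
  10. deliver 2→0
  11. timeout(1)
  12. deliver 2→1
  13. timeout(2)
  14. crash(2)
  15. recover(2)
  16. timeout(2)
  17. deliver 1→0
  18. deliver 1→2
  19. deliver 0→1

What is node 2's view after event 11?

0

step 1 propose(0,'q'): —
step 2 deliver 0→2: 2={back,v=0,log=q}
step 3 deliver 2→0: 0={prim,v=0,log=q}
step 4 deliver 1→0: —
step 5 propose(0,'z'): —
step 6 deliver 2→0: —
step 7 propose(0,'x'): —
step 8 propose(0,'y'): —
step 9 deliver 0→2: 2={back,v=0,log=q,z}
step 10 deliver 2→0: 0={prim,v=0,log=q,y}
step 11 timeout(1): 1={prim,v=1,log=-}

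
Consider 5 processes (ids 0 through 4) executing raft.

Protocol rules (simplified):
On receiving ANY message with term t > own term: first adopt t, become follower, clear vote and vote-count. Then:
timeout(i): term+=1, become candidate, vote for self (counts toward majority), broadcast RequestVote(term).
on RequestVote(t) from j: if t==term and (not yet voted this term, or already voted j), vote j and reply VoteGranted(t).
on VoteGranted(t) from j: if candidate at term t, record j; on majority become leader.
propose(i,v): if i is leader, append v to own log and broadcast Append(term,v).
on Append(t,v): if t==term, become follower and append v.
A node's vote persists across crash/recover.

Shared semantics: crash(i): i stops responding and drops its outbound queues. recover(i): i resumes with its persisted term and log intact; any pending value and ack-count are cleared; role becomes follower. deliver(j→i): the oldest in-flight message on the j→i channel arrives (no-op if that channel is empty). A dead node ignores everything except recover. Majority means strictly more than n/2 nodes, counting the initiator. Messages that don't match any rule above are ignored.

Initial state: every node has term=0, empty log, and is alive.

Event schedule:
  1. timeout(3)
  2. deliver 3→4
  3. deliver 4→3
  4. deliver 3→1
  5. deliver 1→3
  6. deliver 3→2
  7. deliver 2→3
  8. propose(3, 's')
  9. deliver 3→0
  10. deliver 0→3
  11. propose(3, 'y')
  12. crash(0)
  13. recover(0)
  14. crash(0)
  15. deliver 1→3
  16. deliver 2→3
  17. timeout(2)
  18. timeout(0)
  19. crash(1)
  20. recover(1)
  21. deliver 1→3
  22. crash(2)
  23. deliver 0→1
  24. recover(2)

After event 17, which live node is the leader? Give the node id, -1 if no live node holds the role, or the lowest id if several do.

[1] timeout(3) → N3(cand t1 [-])
[2] deliver 3→4 → N4(foll t1 [-])
[3] deliver 4→3 → ∅
[4] deliver 3→1 → N1(foll t1 [-])
[5] deliver 1→3 → N3(lead t1 [-])
[6] deliver 3→2 → N2(foll t1 [-])
[7] deliver 2→3 → ∅
[8] propose(3,'s') → N3(lead t1 [s])
[9] deliver 3→0 → N0(foll t1 [-])
[10] deliver 0→3 → ∅
[11] propose(3,'y') → N3(lead t1 [s,y])
[12] crash(0) → N0(✗foll t1 [-])
[13] recover(0) → N0(foll t1 [-])
[14] crash(0) → N0(✗foll t1 [-])
[15] deliver 1→3 → ∅
[16] deliver 2→3 → ∅
[17] timeout(2) → N2(cand t2 [-])

3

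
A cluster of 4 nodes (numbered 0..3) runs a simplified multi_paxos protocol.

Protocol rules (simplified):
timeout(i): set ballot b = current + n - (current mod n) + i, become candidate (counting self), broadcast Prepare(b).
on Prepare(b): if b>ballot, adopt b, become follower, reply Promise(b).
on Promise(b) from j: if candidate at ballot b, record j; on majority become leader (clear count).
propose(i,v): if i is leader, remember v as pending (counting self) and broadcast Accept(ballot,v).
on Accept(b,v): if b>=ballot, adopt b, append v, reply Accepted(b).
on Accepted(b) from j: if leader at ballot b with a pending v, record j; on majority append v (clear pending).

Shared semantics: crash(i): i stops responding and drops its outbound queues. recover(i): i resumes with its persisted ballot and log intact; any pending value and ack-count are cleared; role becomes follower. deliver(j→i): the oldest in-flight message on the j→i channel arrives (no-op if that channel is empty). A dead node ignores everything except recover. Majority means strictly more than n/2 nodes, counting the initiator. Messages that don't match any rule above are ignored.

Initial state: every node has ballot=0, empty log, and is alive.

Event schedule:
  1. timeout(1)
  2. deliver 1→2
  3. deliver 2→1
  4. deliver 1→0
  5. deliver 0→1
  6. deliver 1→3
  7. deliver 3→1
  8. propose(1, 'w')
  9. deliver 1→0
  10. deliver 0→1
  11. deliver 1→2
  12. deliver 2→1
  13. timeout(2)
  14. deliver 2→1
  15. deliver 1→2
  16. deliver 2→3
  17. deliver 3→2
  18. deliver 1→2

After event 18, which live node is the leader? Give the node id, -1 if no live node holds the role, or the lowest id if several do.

after 1 — timeout(1): n1:cand/b5/[-]
after 2 — deliver 1→2: n2:foll/b5/[-]
after 3 — deliver 2→1: ·
after 4 — deliver 1→0: n0:foll/b5/[-]
after 5 — deliver 0→1: n1:lead/b5/[-]
after 6 — deliver 1→3: n3:foll/b5/[-]
after 7 — deliver 3→1: ·
after 8 — propose(1,'w'): ·
after 9 — deliver 1→0: n0:foll/b5/[w]
after 10 — deliver 0→1: ·
after 11 — deliver 1→2: n2:foll/b5/[w]
after 12 — deliver 2→1: n1:lead/b5/[w]
after 13 — timeout(2): n2:cand/b10/[w]
after 14 — deliver 2→1: n1:foll/b10/[w]
after 15 — deliver 1→2: ·
after 16 — deliver 2→3: n3:foll/b10/[-]
after 17 — deliver 3→2: n2:lead/b10/[w]
after 18 — deliver 1→2: ·

2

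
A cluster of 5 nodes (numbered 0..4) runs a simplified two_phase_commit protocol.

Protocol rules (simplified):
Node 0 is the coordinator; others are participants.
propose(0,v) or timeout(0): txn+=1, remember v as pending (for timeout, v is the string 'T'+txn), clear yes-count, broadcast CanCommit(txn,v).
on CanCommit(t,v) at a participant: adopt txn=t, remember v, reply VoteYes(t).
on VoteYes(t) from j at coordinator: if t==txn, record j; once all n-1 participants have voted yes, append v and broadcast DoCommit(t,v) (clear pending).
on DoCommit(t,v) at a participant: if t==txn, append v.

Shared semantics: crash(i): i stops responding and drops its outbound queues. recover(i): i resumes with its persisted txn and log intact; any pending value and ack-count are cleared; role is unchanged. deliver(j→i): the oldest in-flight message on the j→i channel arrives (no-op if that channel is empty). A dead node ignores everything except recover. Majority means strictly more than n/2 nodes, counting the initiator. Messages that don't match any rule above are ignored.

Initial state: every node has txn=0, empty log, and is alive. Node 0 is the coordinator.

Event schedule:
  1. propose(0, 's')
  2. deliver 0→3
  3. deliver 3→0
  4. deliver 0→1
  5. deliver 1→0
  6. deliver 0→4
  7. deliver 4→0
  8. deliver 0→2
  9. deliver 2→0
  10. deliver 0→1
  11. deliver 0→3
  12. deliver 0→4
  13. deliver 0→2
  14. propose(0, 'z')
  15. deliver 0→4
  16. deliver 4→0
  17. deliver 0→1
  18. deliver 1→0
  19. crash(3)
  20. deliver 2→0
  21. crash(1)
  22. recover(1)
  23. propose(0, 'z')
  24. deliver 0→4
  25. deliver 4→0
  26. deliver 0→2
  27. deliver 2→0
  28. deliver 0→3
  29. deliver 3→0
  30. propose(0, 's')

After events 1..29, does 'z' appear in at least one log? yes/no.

no

step 1 propose(0,'s'): 0={coor,t=1,log=-}
step 2 deliver 0→3: 3={part,t=1,log=-}
step 3 deliver 3→0: —
step 4 deliver 0→1: 1={part,t=1,log=-}
step 5 deliver 1→0: —
step 6 deliver 0→4: 4={part,t=1,log=-}
step 7 deliver 4→0: —
step 8 deliver 0→2: 2={part,t=1,log=-}
step 9 deliver 2→0: 0={coor,t=1,log=s}
step 10 deliver 0→1: 1={part,t=1,log=s}
step 11 deliver 0→3: 3={part,t=1,log=s}
step 12 deliver 0→4: 4={part,t=1,log=s}
step 13 deliver 0→2: 2={part,t=1,log=s}
step 14 propose(0,'z'): 0={coor,t=2,log=s}
step 15 deliver 0→4: 4={part,t=2,log=s}
step 16 deliver 4→0: —
step 17 deliver 0→1: 1={part,t=2,log=s}
step 18 deliver 1→0: —
step 19 crash(3): 3={✗part,t=1,log=s}
step 20 deliver 2→0: —
step 21 crash(1): 1={✗part,t=2,log=s}
step 22 recover(1): 1={part,t=2,log=s}
step 23 propose(0,'z'): 0={coor,t=3,log=s}
step 24 deliver 0→4: 4={part,t=3,log=s}
step 25 deliver 4→0: —
step 26 deliver 0→2: 2={part,t=2,log=s}
step 27 deliver 2→0: —
step 28 deliver 0→3: —
step 29 deliver 3→0: —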